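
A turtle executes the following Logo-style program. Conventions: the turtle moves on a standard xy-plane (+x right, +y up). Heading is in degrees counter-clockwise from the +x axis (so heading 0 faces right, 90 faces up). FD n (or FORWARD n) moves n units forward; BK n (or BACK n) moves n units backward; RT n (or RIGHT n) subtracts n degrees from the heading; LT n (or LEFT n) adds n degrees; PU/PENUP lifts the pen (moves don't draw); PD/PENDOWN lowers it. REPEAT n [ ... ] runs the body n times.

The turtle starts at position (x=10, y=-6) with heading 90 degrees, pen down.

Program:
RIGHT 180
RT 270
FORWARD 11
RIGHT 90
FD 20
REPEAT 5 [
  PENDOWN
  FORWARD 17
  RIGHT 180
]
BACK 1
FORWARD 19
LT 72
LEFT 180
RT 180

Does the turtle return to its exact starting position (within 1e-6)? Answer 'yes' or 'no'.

Answer: no

Derivation:
Executing turtle program step by step:
Start: pos=(10,-6), heading=90, pen down
RT 180: heading 90 -> 270
RT 270: heading 270 -> 0
FD 11: (10,-6) -> (21,-6) [heading=0, draw]
RT 90: heading 0 -> 270
FD 20: (21,-6) -> (21,-26) [heading=270, draw]
REPEAT 5 [
  -- iteration 1/5 --
  PD: pen down
  FD 17: (21,-26) -> (21,-43) [heading=270, draw]
  RT 180: heading 270 -> 90
  -- iteration 2/5 --
  PD: pen down
  FD 17: (21,-43) -> (21,-26) [heading=90, draw]
  RT 180: heading 90 -> 270
  -- iteration 3/5 --
  PD: pen down
  FD 17: (21,-26) -> (21,-43) [heading=270, draw]
  RT 180: heading 270 -> 90
  -- iteration 4/5 --
  PD: pen down
  FD 17: (21,-43) -> (21,-26) [heading=90, draw]
  RT 180: heading 90 -> 270
  -- iteration 5/5 --
  PD: pen down
  FD 17: (21,-26) -> (21,-43) [heading=270, draw]
  RT 180: heading 270 -> 90
]
BK 1: (21,-43) -> (21,-44) [heading=90, draw]
FD 19: (21,-44) -> (21,-25) [heading=90, draw]
LT 72: heading 90 -> 162
LT 180: heading 162 -> 342
RT 180: heading 342 -> 162
Final: pos=(21,-25), heading=162, 9 segment(s) drawn

Start position: (10, -6)
Final position: (21, -25)
Distance = 21.954; >= 1e-6 -> NOT closed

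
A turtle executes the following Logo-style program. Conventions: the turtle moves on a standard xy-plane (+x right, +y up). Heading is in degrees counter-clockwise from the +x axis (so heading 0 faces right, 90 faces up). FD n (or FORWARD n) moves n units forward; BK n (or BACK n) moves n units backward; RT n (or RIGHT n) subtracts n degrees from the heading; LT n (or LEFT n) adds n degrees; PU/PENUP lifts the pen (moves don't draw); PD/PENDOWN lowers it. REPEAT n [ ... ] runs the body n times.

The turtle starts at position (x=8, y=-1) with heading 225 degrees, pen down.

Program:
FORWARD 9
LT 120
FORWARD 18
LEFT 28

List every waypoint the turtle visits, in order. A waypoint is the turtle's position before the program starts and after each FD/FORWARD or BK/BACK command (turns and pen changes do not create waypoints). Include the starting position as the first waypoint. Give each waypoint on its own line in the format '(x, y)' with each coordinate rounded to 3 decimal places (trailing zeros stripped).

Answer: (8, -1)
(1.636, -7.364)
(19.023, -12.023)

Derivation:
Executing turtle program step by step:
Start: pos=(8,-1), heading=225, pen down
FD 9: (8,-1) -> (1.636,-7.364) [heading=225, draw]
LT 120: heading 225 -> 345
FD 18: (1.636,-7.364) -> (19.023,-12.023) [heading=345, draw]
LT 28: heading 345 -> 13
Final: pos=(19.023,-12.023), heading=13, 2 segment(s) drawn
Waypoints (3 total):
(8, -1)
(1.636, -7.364)
(19.023, -12.023)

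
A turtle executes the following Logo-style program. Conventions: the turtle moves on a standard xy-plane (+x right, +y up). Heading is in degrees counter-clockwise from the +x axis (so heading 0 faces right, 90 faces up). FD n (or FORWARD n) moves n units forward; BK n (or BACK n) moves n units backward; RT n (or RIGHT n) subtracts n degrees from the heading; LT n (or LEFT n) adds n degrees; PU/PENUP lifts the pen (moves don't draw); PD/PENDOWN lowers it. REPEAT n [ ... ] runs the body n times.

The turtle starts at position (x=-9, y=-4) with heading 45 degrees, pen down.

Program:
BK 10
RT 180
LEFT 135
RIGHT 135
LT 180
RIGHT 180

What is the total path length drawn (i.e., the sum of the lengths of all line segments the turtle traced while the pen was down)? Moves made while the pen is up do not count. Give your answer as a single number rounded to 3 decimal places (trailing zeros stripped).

Executing turtle program step by step:
Start: pos=(-9,-4), heading=45, pen down
BK 10: (-9,-4) -> (-16.071,-11.071) [heading=45, draw]
RT 180: heading 45 -> 225
LT 135: heading 225 -> 0
RT 135: heading 0 -> 225
LT 180: heading 225 -> 45
RT 180: heading 45 -> 225
Final: pos=(-16.071,-11.071), heading=225, 1 segment(s) drawn

Segment lengths:
  seg 1: (-9,-4) -> (-16.071,-11.071), length = 10
Total = 10

Answer: 10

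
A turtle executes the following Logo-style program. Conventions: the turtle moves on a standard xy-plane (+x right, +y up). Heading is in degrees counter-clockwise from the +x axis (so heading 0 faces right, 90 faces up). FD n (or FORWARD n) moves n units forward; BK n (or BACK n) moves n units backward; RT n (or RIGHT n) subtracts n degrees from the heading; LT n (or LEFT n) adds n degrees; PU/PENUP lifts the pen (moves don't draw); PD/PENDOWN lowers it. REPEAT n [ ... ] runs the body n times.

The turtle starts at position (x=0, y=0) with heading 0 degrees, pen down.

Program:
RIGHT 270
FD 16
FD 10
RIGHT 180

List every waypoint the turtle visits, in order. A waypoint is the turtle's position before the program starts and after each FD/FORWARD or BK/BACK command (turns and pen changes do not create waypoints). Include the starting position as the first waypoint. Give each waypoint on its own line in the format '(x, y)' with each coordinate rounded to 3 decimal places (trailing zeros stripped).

Executing turtle program step by step:
Start: pos=(0,0), heading=0, pen down
RT 270: heading 0 -> 90
FD 16: (0,0) -> (0,16) [heading=90, draw]
FD 10: (0,16) -> (0,26) [heading=90, draw]
RT 180: heading 90 -> 270
Final: pos=(0,26), heading=270, 2 segment(s) drawn
Waypoints (3 total):
(0, 0)
(0, 16)
(0, 26)

Answer: (0, 0)
(0, 16)
(0, 26)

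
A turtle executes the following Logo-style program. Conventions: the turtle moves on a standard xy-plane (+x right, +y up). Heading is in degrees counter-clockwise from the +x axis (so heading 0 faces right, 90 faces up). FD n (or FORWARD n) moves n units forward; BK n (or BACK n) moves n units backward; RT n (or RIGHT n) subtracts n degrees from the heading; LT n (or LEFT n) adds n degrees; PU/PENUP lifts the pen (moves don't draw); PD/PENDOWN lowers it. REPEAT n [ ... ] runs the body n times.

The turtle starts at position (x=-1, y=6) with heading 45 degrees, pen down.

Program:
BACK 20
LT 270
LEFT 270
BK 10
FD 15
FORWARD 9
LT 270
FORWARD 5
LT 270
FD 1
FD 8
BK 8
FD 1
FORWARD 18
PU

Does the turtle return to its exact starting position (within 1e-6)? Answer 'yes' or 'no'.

Executing turtle program step by step:
Start: pos=(-1,6), heading=45, pen down
BK 20: (-1,6) -> (-15.142,-8.142) [heading=45, draw]
LT 270: heading 45 -> 315
LT 270: heading 315 -> 225
BK 10: (-15.142,-8.142) -> (-8.071,-1.071) [heading=225, draw]
FD 15: (-8.071,-1.071) -> (-18.678,-11.678) [heading=225, draw]
FD 9: (-18.678,-11.678) -> (-25.042,-18.042) [heading=225, draw]
LT 270: heading 225 -> 135
FD 5: (-25.042,-18.042) -> (-28.577,-14.506) [heading=135, draw]
LT 270: heading 135 -> 45
FD 1: (-28.577,-14.506) -> (-27.87,-13.799) [heading=45, draw]
FD 8: (-27.87,-13.799) -> (-22.213,-8.142) [heading=45, draw]
BK 8: (-22.213,-8.142) -> (-27.87,-13.799) [heading=45, draw]
FD 1: (-27.87,-13.799) -> (-27.163,-13.092) [heading=45, draw]
FD 18: (-27.163,-13.092) -> (-14.435,-0.364) [heading=45, draw]
PU: pen up
Final: pos=(-14.435,-0.364), heading=45, 10 segment(s) drawn

Start position: (-1, 6)
Final position: (-14.435, -0.364)
Distance = 14.866; >= 1e-6 -> NOT closed

Answer: no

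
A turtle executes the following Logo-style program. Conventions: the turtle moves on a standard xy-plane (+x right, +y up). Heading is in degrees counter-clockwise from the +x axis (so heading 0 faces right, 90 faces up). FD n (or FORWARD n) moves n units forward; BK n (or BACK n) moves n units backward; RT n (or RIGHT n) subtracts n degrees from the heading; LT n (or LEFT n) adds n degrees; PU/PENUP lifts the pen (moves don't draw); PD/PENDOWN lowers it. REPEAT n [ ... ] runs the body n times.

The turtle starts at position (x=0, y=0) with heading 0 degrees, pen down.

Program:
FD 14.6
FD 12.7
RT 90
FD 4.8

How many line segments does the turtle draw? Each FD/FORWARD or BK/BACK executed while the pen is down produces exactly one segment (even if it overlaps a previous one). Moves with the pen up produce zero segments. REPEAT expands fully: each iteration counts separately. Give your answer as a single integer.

Executing turtle program step by step:
Start: pos=(0,0), heading=0, pen down
FD 14.6: (0,0) -> (14.6,0) [heading=0, draw]
FD 12.7: (14.6,0) -> (27.3,0) [heading=0, draw]
RT 90: heading 0 -> 270
FD 4.8: (27.3,0) -> (27.3,-4.8) [heading=270, draw]
Final: pos=(27.3,-4.8), heading=270, 3 segment(s) drawn
Segments drawn: 3

Answer: 3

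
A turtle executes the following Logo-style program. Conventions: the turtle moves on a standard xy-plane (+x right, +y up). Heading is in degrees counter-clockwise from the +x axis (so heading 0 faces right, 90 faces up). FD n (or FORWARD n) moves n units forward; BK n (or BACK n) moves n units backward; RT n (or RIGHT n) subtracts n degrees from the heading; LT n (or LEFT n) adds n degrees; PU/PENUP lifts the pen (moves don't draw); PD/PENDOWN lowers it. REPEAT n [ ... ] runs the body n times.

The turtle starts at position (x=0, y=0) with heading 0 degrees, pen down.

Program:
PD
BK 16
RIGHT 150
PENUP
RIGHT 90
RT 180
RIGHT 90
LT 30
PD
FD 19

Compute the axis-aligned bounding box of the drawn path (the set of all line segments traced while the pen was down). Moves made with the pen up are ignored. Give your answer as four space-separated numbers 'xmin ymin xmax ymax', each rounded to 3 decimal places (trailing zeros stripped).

Executing turtle program step by step:
Start: pos=(0,0), heading=0, pen down
PD: pen down
BK 16: (0,0) -> (-16,0) [heading=0, draw]
RT 150: heading 0 -> 210
PU: pen up
RT 90: heading 210 -> 120
RT 180: heading 120 -> 300
RT 90: heading 300 -> 210
LT 30: heading 210 -> 240
PD: pen down
FD 19: (-16,0) -> (-25.5,-16.454) [heading=240, draw]
Final: pos=(-25.5,-16.454), heading=240, 2 segment(s) drawn

Segment endpoints: x in {-25.5, -16, 0}, y in {-16.454, 0}
xmin=-25.5, ymin=-16.454, xmax=0, ymax=0

Answer: -25.5 -16.454 0 0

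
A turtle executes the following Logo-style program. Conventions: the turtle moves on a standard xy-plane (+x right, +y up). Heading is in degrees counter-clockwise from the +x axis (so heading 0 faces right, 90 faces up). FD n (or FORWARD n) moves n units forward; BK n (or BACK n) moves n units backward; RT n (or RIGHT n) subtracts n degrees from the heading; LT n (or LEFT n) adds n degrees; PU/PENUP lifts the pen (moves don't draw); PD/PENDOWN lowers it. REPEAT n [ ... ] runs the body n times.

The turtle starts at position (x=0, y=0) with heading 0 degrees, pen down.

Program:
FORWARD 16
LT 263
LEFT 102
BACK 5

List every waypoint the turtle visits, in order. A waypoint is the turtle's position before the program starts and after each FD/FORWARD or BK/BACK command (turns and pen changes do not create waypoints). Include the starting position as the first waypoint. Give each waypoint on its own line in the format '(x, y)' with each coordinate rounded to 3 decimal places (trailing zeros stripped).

Executing turtle program step by step:
Start: pos=(0,0), heading=0, pen down
FD 16: (0,0) -> (16,0) [heading=0, draw]
LT 263: heading 0 -> 263
LT 102: heading 263 -> 5
BK 5: (16,0) -> (11.019,-0.436) [heading=5, draw]
Final: pos=(11.019,-0.436), heading=5, 2 segment(s) drawn
Waypoints (3 total):
(0, 0)
(16, 0)
(11.019, -0.436)

Answer: (0, 0)
(16, 0)
(11.019, -0.436)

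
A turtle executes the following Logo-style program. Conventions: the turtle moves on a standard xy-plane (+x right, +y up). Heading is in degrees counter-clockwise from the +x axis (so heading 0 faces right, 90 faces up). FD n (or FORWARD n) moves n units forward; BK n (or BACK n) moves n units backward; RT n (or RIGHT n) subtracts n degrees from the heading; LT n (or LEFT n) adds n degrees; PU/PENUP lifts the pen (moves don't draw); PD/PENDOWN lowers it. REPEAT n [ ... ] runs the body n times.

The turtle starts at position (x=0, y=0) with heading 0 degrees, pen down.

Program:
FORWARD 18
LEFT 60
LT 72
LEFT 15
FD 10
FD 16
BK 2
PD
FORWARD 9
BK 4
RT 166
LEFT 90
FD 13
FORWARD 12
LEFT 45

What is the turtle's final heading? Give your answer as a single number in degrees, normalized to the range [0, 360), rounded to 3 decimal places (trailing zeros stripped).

Executing turtle program step by step:
Start: pos=(0,0), heading=0, pen down
FD 18: (0,0) -> (18,0) [heading=0, draw]
LT 60: heading 0 -> 60
LT 72: heading 60 -> 132
LT 15: heading 132 -> 147
FD 10: (18,0) -> (9.613,5.446) [heading=147, draw]
FD 16: (9.613,5.446) -> (-3.805,14.161) [heading=147, draw]
BK 2: (-3.805,14.161) -> (-2.128,13.071) [heading=147, draw]
PD: pen down
FD 9: (-2.128,13.071) -> (-9.676,17.973) [heading=147, draw]
BK 4: (-9.676,17.973) -> (-6.321,15.795) [heading=147, draw]
RT 166: heading 147 -> 341
LT 90: heading 341 -> 71
FD 13: (-6.321,15.795) -> (-2.089,28.086) [heading=71, draw]
FD 12: (-2.089,28.086) -> (1.818,39.432) [heading=71, draw]
LT 45: heading 71 -> 116
Final: pos=(1.818,39.432), heading=116, 8 segment(s) drawn

Answer: 116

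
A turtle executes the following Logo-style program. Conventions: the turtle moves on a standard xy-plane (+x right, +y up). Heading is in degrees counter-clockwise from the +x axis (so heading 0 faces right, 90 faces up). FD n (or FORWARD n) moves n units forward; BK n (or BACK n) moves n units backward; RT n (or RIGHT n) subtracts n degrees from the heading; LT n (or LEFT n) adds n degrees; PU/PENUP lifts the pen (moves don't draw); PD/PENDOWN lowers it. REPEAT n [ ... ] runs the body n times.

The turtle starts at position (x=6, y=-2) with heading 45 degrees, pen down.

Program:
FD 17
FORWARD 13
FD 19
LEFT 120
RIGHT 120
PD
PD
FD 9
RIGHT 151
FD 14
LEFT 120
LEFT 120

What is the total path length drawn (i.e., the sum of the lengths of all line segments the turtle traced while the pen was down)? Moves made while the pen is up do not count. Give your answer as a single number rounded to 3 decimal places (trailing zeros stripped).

Executing turtle program step by step:
Start: pos=(6,-2), heading=45, pen down
FD 17: (6,-2) -> (18.021,10.021) [heading=45, draw]
FD 13: (18.021,10.021) -> (27.213,19.213) [heading=45, draw]
FD 19: (27.213,19.213) -> (40.648,32.648) [heading=45, draw]
LT 120: heading 45 -> 165
RT 120: heading 165 -> 45
PD: pen down
PD: pen down
FD 9: (40.648,32.648) -> (47.012,39.012) [heading=45, draw]
RT 151: heading 45 -> 254
FD 14: (47.012,39.012) -> (43.153,25.555) [heading=254, draw]
LT 120: heading 254 -> 14
LT 120: heading 14 -> 134
Final: pos=(43.153,25.555), heading=134, 5 segment(s) drawn

Segment lengths:
  seg 1: (6,-2) -> (18.021,10.021), length = 17
  seg 2: (18.021,10.021) -> (27.213,19.213), length = 13
  seg 3: (27.213,19.213) -> (40.648,32.648), length = 19
  seg 4: (40.648,32.648) -> (47.012,39.012), length = 9
  seg 5: (47.012,39.012) -> (43.153,25.555), length = 14
Total = 72

Answer: 72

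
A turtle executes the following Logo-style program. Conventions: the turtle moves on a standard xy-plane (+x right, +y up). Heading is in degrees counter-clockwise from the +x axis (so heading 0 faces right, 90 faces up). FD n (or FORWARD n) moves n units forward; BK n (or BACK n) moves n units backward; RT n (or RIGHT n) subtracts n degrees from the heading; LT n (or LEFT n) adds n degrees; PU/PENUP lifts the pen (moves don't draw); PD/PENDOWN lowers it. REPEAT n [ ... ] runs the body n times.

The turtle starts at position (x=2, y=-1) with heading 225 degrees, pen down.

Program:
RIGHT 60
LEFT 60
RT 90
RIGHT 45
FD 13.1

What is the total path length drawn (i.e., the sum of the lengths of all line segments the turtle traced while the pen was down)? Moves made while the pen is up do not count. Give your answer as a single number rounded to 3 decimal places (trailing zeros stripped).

Executing turtle program step by step:
Start: pos=(2,-1), heading=225, pen down
RT 60: heading 225 -> 165
LT 60: heading 165 -> 225
RT 90: heading 225 -> 135
RT 45: heading 135 -> 90
FD 13.1: (2,-1) -> (2,12.1) [heading=90, draw]
Final: pos=(2,12.1), heading=90, 1 segment(s) drawn

Segment lengths:
  seg 1: (2,-1) -> (2,12.1), length = 13.1
Total = 13.1

Answer: 13.1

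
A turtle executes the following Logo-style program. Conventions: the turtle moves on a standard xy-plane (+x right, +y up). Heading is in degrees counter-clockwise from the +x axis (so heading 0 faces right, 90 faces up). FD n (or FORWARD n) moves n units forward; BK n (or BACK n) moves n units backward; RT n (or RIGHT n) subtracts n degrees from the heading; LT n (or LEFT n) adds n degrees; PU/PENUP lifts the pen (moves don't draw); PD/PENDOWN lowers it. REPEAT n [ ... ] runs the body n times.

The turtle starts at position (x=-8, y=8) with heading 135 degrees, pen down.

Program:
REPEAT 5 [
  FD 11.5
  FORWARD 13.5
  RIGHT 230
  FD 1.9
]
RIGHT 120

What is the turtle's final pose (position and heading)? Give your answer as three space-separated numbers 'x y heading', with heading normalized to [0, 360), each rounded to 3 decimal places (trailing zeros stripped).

Answer: -19.799 -1.386 305

Derivation:
Executing turtle program step by step:
Start: pos=(-8,8), heading=135, pen down
REPEAT 5 [
  -- iteration 1/5 --
  FD 11.5: (-8,8) -> (-16.132,16.132) [heading=135, draw]
  FD 13.5: (-16.132,16.132) -> (-25.678,25.678) [heading=135, draw]
  RT 230: heading 135 -> 265
  FD 1.9: (-25.678,25.678) -> (-25.843,23.785) [heading=265, draw]
  -- iteration 2/5 --
  FD 11.5: (-25.843,23.785) -> (-26.846,12.329) [heading=265, draw]
  FD 13.5: (-26.846,12.329) -> (-28.022,-1.12) [heading=265, draw]
  RT 230: heading 265 -> 35
  FD 1.9: (-28.022,-1.12) -> (-26.466,-0.03) [heading=35, draw]
  -- iteration 3/5 --
  FD 11.5: (-26.466,-0.03) -> (-17.046,6.566) [heading=35, draw]
  FD 13.5: (-17.046,6.566) -> (-5.987,14.309) [heading=35, draw]
  RT 230: heading 35 -> 165
  FD 1.9: (-5.987,14.309) -> (-7.822,14.801) [heading=165, draw]
  -- iteration 4/5 --
  FD 11.5: (-7.822,14.801) -> (-18.93,17.777) [heading=165, draw]
  FD 13.5: (-18.93,17.777) -> (-31.97,21.271) [heading=165, draw]
  RT 230: heading 165 -> 295
  FD 1.9: (-31.97,21.271) -> (-31.167,19.549) [heading=295, draw]
  -- iteration 5/5 --
  FD 11.5: (-31.167,19.549) -> (-26.307,9.127) [heading=295, draw]
  FD 13.5: (-26.307,9.127) -> (-20.602,-3.108) [heading=295, draw]
  RT 230: heading 295 -> 65
  FD 1.9: (-20.602,-3.108) -> (-19.799,-1.386) [heading=65, draw]
]
RT 120: heading 65 -> 305
Final: pos=(-19.799,-1.386), heading=305, 15 segment(s) drawn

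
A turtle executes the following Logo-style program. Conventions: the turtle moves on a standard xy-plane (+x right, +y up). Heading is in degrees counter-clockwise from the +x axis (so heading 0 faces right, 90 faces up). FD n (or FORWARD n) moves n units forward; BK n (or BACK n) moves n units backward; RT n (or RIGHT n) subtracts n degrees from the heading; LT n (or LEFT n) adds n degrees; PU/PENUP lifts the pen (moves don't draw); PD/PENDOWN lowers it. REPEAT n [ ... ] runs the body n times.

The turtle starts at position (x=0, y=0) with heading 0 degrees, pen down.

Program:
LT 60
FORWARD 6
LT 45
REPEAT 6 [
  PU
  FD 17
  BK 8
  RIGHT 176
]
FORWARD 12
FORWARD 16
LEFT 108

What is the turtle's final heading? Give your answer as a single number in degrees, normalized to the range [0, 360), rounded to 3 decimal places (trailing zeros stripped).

Executing turtle program step by step:
Start: pos=(0,0), heading=0, pen down
LT 60: heading 0 -> 60
FD 6: (0,0) -> (3,5.196) [heading=60, draw]
LT 45: heading 60 -> 105
REPEAT 6 [
  -- iteration 1/6 --
  PU: pen up
  FD 17: (3,5.196) -> (-1.4,21.617) [heading=105, move]
  BK 8: (-1.4,21.617) -> (0.671,13.889) [heading=105, move]
  RT 176: heading 105 -> 289
  -- iteration 2/6 --
  PU: pen up
  FD 17: (0.671,13.889) -> (6.205,-2.184) [heading=289, move]
  BK 8: (6.205,-2.184) -> (3.601,5.38) [heading=289, move]
  RT 176: heading 289 -> 113
  -- iteration 3/6 --
  PU: pen up
  FD 17: (3.601,5.38) -> (-3.042,21.028) [heading=113, move]
  BK 8: (-3.042,21.028) -> (0.084,13.664) [heading=113, move]
  RT 176: heading 113 -> 297
  -- iteration 4/6 --
  PU: pen up
  FD 17: (0.084,13.664) -> (7.802,-1.483) [heading=297, move]
  BK 8: (7.802,-1.483) -> (4.17,5.645) [heading=297, move]
  RT 176: heading 297 -> 121
  -- iteration 5/6 --
  PU: pen up
  FD 17: (4.17,5.645) -> (-4.586,20.217) [heading=121, move]
  BK 8: (-4.586,20.217) -> (-0.465,13.36) [heading=121, move]
  RT 176: heading 121 -> 305
  -- iteration 6/6 --
  PU: pen up
  FD 17: (-0.465,13.36) -> (9.286,-0.566) [heading=305, move]
  BK 8: (9.286,-0.566) -> (4.697,5.987) [heading=305, move]
  RT 176: heading 305 -> 129
]
FD 12: (4.697,5.987) -> (-2.855,15.313) [heading=129, move]
FD 16: (-2.855,15.313) -> (-12.924,27.748) [heading=129, move]
LT 108: heading 129 -> 237
Final: pos=(-12.924,27.748), heading=237, 1 segment(s) drawn

Answer: 237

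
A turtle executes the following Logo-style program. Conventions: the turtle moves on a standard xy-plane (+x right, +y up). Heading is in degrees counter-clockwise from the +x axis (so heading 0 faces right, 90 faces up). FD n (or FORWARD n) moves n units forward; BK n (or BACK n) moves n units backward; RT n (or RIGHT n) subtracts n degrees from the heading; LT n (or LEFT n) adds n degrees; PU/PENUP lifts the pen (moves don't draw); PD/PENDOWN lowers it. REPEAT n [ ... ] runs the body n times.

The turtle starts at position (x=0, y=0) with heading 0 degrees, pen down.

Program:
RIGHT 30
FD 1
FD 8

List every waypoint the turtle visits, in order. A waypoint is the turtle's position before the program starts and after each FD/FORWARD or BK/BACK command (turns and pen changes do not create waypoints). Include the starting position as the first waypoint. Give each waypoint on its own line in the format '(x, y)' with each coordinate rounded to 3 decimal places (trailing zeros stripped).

Answer: (0, 0)
(0.866, -0.5)
(7.794, -4.5)

Derivation:
Executing turtle program step by step:
Start: pos=(0,0), heading=0, pen down
RT 30: heading 0 -> 330
FD 1: (0,0) -> (0.866,-0.5) [heading=330, draw]
FD 8: (0.866,-0.5) -> (7.794,-4.5) [heading=330, draw]
Final: pos=(7.794,-4.5), heading=330, 2 segment(s) drawn
Waypoints (3 total):
(0, 0)
(0.866, -0.5)
(7.794, -4.5)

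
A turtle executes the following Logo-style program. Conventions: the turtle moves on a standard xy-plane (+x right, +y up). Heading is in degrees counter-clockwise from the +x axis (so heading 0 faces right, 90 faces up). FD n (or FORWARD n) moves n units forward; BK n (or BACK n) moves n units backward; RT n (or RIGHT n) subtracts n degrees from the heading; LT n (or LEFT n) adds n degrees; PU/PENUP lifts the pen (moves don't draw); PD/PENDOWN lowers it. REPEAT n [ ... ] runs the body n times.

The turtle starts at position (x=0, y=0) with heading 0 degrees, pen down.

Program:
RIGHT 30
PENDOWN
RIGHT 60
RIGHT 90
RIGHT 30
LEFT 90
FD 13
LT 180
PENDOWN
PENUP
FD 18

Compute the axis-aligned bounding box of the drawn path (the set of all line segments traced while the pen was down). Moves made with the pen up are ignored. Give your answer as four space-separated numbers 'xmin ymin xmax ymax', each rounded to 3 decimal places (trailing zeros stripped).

Answer: -6.5 -11.258 0 0

Derivation:
Executing turtle program step by step:
Start: pos=(0,0), heading=0, pen down
RT 30: heading 0 -> 330
PD: pen down
RT 60: heading 330 -> 270
RT 90: heading 270 -> 180
RT 30: heading 180 -> 150
LT 90: heading 150 -> 240
FD 13: (0,0) -> (-6.5,-11.258) [heading=240, draw]
LT 180: heading 240 -> 60
PD: pen down
PU: pen up
FD 18: (-6.5,-11.258) -> (2.5,4.33) [heading=60, move]
Final: pos=(2.5,4.33), heading=60, 1 segment(s) drawn

Segment endpoints: x in {-6.5, 0}, y in {-11.258, 0}
xmin=-6.5, ymin=-11.258, xmax=0, ymax=0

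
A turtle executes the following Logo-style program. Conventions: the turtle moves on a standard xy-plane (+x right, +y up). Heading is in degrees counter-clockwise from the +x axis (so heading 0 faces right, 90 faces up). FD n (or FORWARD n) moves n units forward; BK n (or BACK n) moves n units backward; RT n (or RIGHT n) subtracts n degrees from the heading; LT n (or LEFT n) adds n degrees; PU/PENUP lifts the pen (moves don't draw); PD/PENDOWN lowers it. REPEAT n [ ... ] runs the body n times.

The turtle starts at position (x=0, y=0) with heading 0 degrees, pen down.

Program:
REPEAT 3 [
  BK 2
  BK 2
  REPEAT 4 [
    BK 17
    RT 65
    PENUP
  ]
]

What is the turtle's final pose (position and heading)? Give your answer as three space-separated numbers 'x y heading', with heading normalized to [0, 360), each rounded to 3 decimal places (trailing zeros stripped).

Answer: -15.351 -3.261 300

Derivation:
Executing turtle program step by step:
Start: pos=(0,0), heading=0, pen down
REPEAT 3 [
  -- iteration 1/3 --
  BK 2: (0,0) -> (-2,0) [heading=0, draw]
  BK 2: (-2,0) -> (-4,0) [heading=0, draw]
  REPEAT 4 [
    -- iteration 1/4 --
    BK 17: (-4,0) -> (-21,0) [heading=0, draw]
    RT 65: heading 0 -> 295
    PU: pen up
    -- iteration 2/4 --
    BK 17: (-21,0) -> (-28.185,15.407) [heading=295, move]
    RT 65: heading 295 -> 230
    PU: pen up
    -- iteration 3/4 --
    BK 17: (-28.185,15.407) -> (-17.257,28.43) [heading=230, move]
    RT 65: heading 230 -> 165
    PU: pen up
    -- iteration 4/4 --
    BK 17: (-17.257,28.43) -> (-0.836,24.03) [heading=165, move]
    RT 65: heading 165 -> 100
    PU: pen up
  ]
  -- iteration 2/3 --
  BK 2: (-0.836,24.03) -> (-0.489,22.06) [heading=100, move]
  BK 2: (-0.489,22.06) -> (-0.142,20.091) [heading=100, move]
  REPEAT 4 [
    -- iteration 1/4 --
    BK 17: (-0.142,20.091) -> (2.81,3.349) [heading=100, move]
    RT 65: heading 100 -> 35
    PU: pen up
    -- iteration 2/4 --
    BK 17: (2.81,3.349) -> (-11.115,-6.402) [heading=35, move]
    RT 65: heading 35 -> 330
    PU: pen up
    -- iteration 3/4 --
    BK 17: (-11.115,-6.402) -> (-25.838,2.098) [heading=330, move]
    RT 65: heading 330 -> 265
    PU: pen up
    -- iteration 4/4 --
    BK 17: (-25.838,2.098) -> (-24.356,19.034) [heading=265, move]
    RT 65: heading 265 -> 200
    PU: pen up
  ]
  -- iteration 3/3 --
  BK 2: (-24.356,19.034) -> (-22.477,19.718) [heading=200, move]
  BK 2: (-22.477,19.718) -> (-20.597,20.402) [heading=200, move]
  REPEAT 4 [
    -- iteration 1/4 --
    BK 17: (-20.597,20.402) -> (-4.623,26.216) [heading=200, move]
    RT 65: heading 200 -> 135
    PU: pen up
    -- iteration 2/4 --
    BK 17: (-4.623,26.216) -> (7.398,14.195) [heading=135, move]
    RT 65: heading 135 -> 70
    PU: pen up
    -- iteration 3/4 --
    BK 17: (7.398,14.195) -> (1.584,-1.78) [heading=70, move]
    RT 65: heading 70 -> 5
    PU: pen up
    -- iteration 4/4 --
    BK 17: (1.584,-1.78) -> (-15.351,-3.261) [heading=5, move]
    RT 65: heading 5 -> 300
    PU: pen up
  ]
]
Final: pos=(-15.351,-3.261), heading=300, 3 segment(s) drawn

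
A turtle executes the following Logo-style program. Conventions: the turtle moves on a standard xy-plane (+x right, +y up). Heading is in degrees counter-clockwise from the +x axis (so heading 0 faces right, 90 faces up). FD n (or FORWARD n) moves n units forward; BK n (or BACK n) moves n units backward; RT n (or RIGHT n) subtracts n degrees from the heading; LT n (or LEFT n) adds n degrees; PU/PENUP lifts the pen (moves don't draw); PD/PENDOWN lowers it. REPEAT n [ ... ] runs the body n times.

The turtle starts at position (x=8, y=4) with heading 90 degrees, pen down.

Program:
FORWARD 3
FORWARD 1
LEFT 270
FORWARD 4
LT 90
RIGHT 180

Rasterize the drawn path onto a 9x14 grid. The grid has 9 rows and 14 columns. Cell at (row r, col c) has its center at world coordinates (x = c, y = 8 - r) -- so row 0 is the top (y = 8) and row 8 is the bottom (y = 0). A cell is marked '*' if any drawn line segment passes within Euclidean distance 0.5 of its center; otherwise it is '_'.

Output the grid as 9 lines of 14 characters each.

Answer: ________*****_
________*_____
________*_____
________*_____
________*_____
______________
______________
______________
______________

Derivation:
Segment 0: (8,4) -> (8,7)
Segment 1: (8,7) -> (8,8)
Segment 2: (8,8) -> (12,8)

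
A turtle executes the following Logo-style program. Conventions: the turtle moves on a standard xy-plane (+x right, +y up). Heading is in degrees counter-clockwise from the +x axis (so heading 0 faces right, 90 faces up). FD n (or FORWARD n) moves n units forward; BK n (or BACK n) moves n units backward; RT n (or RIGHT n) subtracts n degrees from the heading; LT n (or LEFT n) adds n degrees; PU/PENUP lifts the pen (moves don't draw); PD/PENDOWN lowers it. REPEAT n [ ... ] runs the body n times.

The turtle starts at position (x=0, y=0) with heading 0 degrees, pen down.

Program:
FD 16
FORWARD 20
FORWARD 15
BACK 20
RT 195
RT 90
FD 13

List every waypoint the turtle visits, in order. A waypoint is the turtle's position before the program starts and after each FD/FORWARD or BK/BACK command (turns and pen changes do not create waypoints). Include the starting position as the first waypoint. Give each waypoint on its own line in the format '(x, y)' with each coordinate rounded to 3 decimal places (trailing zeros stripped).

Executing turtle program step by step:
Start: pos=(0,0), heading=0, pen down
FD 16: (0,0) -> (16,0) [heading=0, draw]
FD 20: (16,0) -> (36,0) [heading=0, draw]
FD 15: (36,0) -> (51,0) [heading=0, draw]
BK 20: (51,0) -> (31,0) [heading=0, draw]
RT 195: heading 0 -> 165
RT 90: heading 165 -> 75
FD 13: (31,0) -> (34.365,12.557) [heading=75, draw]
Final: pos=(34.365,12.557), heading=75, 5 segment(s) drawn
Waypoints (6 total):
(0, 0)
(16, 0)
(36, 0)
(51, 0)
(31, 0)
(34.365, 12.557)

Answer: (0, 0)
(16, 0)
(36, 0)
(51, 0)
(31, 0)
(34.365, 12.557)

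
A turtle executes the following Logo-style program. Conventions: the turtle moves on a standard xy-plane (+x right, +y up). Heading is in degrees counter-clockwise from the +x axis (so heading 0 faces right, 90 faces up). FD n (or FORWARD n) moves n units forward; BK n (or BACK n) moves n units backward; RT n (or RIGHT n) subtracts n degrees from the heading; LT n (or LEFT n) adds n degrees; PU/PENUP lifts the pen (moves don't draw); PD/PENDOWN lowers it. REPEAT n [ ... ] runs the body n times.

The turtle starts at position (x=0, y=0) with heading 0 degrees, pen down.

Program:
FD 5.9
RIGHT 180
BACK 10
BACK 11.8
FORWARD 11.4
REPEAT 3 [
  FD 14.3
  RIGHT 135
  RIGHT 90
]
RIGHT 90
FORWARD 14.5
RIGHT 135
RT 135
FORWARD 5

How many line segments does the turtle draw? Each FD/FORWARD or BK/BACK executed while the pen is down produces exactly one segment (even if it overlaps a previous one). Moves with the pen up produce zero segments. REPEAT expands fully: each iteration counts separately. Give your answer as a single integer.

Executing turtle program step by step:
Start: pos=(0,0), heading=0, pen down
FD 5.9: (0,0) -> (5.9,0) [heading=0, draw]
RT 180: heading 0 -> 180
BK 10: (5.9,0) -> (15.9,0) [heading=180, draw]
BK 11.8: (15.9,0) -> (27.7,0) [heading=180, draw]
FD 11.4: (27.7,0) -> (16.3,0) [heading=180, draw]
REPEAT 3 [
  -- iteration 1/3 --
  FD 14.3: (16.3,0) -> (2,0) [heading=180, draw]
  RT 135: heading 180 -> 45
  RT 90: heading 45 -> 315
  -- iteration 2/3 --
  FD 14.3: (2,0) -> (12.112,-10.112) [heading=315, draw]
  RT 135: heading 315 -> 180
  RT 90: heading 180 -> 90
  -- iteration 3/3 --
  FD 14.3: (12.112,-10.112) -> (12.112,4.188) [heading=90, draw]
  RT 135: heading 90 -> 315
  RT 90: heading 315 -> 225
]
RT 90: heading 225 -> 135
FD 14.5: (12.112,4.188) -> (1.859,14.441) [heading=135, draw]
RT 135: heading 135 -> 0
RT 135: heading 0 -> 225
FD 5: (1.859,14.441) -> (-1.677,10.906) [heading=225, draw]
Final: pos=(-1.677,10.906), heading=225, 9 segment(s) drawn
Segments drawn: 9

Answer: 9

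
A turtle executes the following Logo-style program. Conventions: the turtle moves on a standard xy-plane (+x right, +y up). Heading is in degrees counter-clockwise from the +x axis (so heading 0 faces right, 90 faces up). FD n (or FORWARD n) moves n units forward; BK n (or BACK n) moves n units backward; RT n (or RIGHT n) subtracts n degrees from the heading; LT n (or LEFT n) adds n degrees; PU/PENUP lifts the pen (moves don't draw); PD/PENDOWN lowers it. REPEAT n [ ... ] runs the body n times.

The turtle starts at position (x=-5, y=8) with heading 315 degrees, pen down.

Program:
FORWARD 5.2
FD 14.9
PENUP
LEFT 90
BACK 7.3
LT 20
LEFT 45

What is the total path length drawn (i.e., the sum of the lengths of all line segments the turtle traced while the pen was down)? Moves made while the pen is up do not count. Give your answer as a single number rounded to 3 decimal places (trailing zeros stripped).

Executing turtle program step by step:
Start: pos=(-5,8), heading=315, pen down
FD 5.2: (-5,8) -> (-1.323,4.323) [heading=315, draw]
FD 14.9: (-1.323,4.323) -> (9.213,-6.213) [heading=315, draw]
PU: pen up
LT 90: heading 315 -> 45
BK 7.3: (9.213,-6.213) -> (4.051,-11.375) [heading=45, move]
LT 20: heading 45 -> 65
LT 45: heading 65 -> 110
Final: pos=(4.051,-11.375), heading=110, 2 segment(s) drawn

Segment lengths:
  seg 1: (-5,8) -> (-1.323,4.323), length = 5.2
  seg 2: (-1.323,4.323) -> (9.213,-6.213), length = 14.9
Total = 20.1

Answer: 20.1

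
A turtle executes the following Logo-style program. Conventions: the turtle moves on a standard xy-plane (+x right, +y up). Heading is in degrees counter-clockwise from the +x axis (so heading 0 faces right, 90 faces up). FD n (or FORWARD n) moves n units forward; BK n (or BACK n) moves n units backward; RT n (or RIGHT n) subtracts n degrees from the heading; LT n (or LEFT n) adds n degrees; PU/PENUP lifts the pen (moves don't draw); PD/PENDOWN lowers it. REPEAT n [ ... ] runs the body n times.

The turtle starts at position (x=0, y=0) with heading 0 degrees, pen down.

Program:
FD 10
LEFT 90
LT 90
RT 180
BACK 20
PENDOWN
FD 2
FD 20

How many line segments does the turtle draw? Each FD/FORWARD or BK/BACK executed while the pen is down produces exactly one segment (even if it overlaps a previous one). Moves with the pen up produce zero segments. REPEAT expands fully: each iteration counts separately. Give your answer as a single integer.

Answer: 4

Derivation:
Executing turtle program step by step:
Start: pos=(0,0), heading=0, pen down
FD 10: (0,0) -> (10,0) [heading=0, draw]
LT 90: heading 0 -> 90
LT 90: heading 90 -> 180
RT 180: heading 180 -> 0
BK 20: (10,0) -> (-10,0) [heading=0, draw]
PD: pen down
FD 2: (-10,0) -> (-8,0) [heading=0, draw]
FD 20: (-8,0) -> (12,0) [heading=0, draw]
Final: pos=(12,0), heading=0, 4 segment(s) drawn
Segments drawn: 4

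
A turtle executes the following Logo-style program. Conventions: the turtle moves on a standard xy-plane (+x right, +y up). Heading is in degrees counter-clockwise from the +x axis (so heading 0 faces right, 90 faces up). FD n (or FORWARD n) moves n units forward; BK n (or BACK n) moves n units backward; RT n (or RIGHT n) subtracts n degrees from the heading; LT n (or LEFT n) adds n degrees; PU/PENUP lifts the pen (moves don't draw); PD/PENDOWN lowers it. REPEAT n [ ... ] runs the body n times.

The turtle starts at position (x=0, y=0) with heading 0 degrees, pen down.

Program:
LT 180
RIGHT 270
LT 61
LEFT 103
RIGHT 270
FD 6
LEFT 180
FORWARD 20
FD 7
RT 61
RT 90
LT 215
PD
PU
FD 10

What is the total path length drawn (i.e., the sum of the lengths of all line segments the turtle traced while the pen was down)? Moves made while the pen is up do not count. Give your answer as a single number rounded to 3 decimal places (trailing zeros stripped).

Executing turtle program step by step:
Start: pos=(0,0), heading=0, pen down
LT 180: heading 0 -> 180
RT 270: heading 180 -> 270
LT 61: heading 270 -> 331
LT 103: heading 331 -> 74
RT 270: heading 74 -> 164
FD 6: (0,0) -> (-5.768,1.654) [heading=164, draw]
LT 180: heading 164 -> 344
FD 20: (-5.768,1.654) -> (13.458,-3.859) [heading=344, draw]
FD 7: (13.458,-3.859) -> (20.186,-5.788) [heading=344, draw]
RT 61: heading 344 -> 283
RT 90: heading 283 -> 193
LT 215: heading 193 -> 48
PD: pen down
PU: pen up
FD 10: (20.186,-5.788) -> (26.878,1.643) [heading=48, move]
Final: pos=(26.878,1.643), heading=48, 3 segment(s) drawn

Segment lengths:
  seg 1: (0,0) -> (-5.768,1.654), length = 6
  seg 2: (-5.768,1.654) -> (13.458,-3.859), length = 20
  seg 3: (13.458,-3.859) -> (20.186,-5.788), length = 7
Total = 33

Answer: 33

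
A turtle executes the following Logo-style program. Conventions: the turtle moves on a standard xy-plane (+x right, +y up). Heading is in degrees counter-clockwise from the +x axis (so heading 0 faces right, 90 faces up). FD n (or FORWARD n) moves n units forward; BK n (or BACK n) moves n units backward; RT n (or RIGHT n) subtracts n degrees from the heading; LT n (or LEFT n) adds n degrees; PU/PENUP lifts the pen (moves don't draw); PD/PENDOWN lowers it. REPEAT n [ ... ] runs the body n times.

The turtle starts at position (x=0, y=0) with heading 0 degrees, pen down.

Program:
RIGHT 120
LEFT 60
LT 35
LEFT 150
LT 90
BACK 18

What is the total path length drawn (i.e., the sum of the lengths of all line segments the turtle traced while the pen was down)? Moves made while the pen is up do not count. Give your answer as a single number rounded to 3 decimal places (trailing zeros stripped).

Executing turtle program step by step:
Start: pos=(0,0), heading=0, pen down
RT 120: heading 0 -> 240
LT 60: heading 240 -> 300
LT 35: heading 300 -> 335
LT 150: heading 335 -> 125
LT 90: heading 125 -> 215
BK 18: (0,0) -> (14.745,10.324) [heading=215, draw]
Final: pos=(14.745,10.324), heading=215, 1 segment(s) drawn

Segment lengths:
  seg 1: (0,0) -> (14.745,10.324), length = 18
Total = 18

Answer: 18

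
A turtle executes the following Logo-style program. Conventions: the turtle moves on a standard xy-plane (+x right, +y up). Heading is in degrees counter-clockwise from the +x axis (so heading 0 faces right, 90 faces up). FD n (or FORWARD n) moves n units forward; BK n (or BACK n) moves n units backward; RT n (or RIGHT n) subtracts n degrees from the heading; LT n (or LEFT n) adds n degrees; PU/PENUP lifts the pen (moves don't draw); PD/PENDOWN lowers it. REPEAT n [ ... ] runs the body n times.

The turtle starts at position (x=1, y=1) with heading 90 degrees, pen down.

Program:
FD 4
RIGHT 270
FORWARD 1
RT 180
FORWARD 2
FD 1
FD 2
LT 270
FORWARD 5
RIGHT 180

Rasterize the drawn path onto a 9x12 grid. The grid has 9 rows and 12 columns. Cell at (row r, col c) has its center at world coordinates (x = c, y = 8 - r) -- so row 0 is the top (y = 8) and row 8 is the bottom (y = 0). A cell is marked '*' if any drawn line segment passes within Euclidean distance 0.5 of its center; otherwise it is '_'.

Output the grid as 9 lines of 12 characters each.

Answer: ____________
____________
____________
******______
_*___*______
_*___*______
_*___*______
_*___*______
_____*______

Derivation:
Segment 0: (1,1) -> (1,5)
Segment 1: (1,5) -> (0,5)
Segment 2: (0,5) -> (2,5)
Segment 3: (2,5) -> (3,5)
Segment 4: (3,5) -> (5,5)
Segment 5: (5,5) -> (5,0)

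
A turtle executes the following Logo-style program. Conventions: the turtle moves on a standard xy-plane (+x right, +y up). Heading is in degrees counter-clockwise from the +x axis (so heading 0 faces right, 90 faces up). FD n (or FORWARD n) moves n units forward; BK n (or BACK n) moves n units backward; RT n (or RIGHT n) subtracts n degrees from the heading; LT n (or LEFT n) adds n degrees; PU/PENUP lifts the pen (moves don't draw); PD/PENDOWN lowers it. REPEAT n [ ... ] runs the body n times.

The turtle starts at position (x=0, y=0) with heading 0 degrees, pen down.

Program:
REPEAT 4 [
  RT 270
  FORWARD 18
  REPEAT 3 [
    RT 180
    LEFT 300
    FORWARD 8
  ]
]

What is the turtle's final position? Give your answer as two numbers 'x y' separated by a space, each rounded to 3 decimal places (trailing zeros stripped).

Executing turtle program step by step:
Start: pos=(0,0), heading=0, pen down
REPEAT 4 [
  -- iteration 1/4 --
  RT 270: heading 0 -> 90
  FD 18: (0,0) -> (0,18) [heading=90, draw]
  REPEAT 3 [
    -- iteration 1/3 --
    RT 180: heading 90 -> 270
    LT 300: heading 270 -> 210
    FD 8: (0,18) -> (-6.928,14) [heading=210, draw]
    -- iteration 2/3 --
    RT 180: heading 210 -> 30
    LT 300: heading 30 -> 330
    FD 8: (-6.928,14) -> (0,10) [heading=330, draw]
    -- iteration 3/3 --
    RT 180: heading 330 -> 150
    LT 300: heading 150 -> 90
    FD 8: (0,10) -> (0,18) [heading=90, draw]
  ]
  -- iteration 2/4 --
  RT 270: heading 90 -> 180
  FD 18: (0,18) -> (-18,18) [heading=180, draw]
  REPEAT 3 [
    -- iteration 1/3 --
    RT 180: heading 180 -> 0
    LT 300: heading 0 -> 300
    FD 8: (-18,18) -> (-14,11.072) [heading=300, draw]
    -- iteration 2/3 --
    RT 180: heading 300 -> 120
    LT 300: heading 120 -> 60
    FD 8: (-14,11.072) -> (-10,18) [heading=60, draw]
    -- iteration 3/3 --
    RT 180: heading 60 -> 240
    LT 300: heading 240 -> 180
    FD 8: (-10,18) -> (-18,18) [heading=180, draw]
  ]
  -- iteration 3/4 --
  RT 270: heading 180 -> 270
  FD 18: (-18,18) -> (-18,0) [heading=270, draw]
  REPEAT 3 [
    -- iteration 1/3 --
    RT 180: heading 270 -> 90
    LT 300: heading 90 -> 30
    FD 8: (-18,0) -> (-11.072,4) [heading=30, draw]
    -- iteration 2/3 --
    RT 180: heading 30 -> 210
    LT 300: heading 210 -> 150
    FD 8: (-11.072,4) -> (-18,8) [heading=150, draw]
    -- iteration 3/3 --
    RT 180: heading 150 -> 330
    LT 300: heading 330 -> 270
    FD 8: (-18,8) -> (-18,0) [heading=270, draw]
  ]
  -- iteration 4/4 --
  RT 270: heading 270 -> 0
  FD 18: (-18,0) -> (0,0) [heading=0, draw]
  REPEAT 3 [
    -- iteration 1/3 --
    RT 180: heading 0 -> 180
    LT 300: heading 180 -> 120
    FD 8: (0,0) -> (-4,6.928) [heading=120, draw]
    -- iteration 2/3 --
    RT 180: heading 120 -> 300
    LT 300: heading 300 -> 240
    FD 8: (-4,6.928) -> (-8,0) [heading=240, draw]
    -- iteration 3/3 --
    RT 180: heading 240 -> 60
    LT 300: heading 60 -> 0
    FD 8: (-8,0) -> (0,0) [heading=0, draw]
  ]
]
Final: pos=(0,0), heading=0, 16 segment(s) drawn

Answer: 0 0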